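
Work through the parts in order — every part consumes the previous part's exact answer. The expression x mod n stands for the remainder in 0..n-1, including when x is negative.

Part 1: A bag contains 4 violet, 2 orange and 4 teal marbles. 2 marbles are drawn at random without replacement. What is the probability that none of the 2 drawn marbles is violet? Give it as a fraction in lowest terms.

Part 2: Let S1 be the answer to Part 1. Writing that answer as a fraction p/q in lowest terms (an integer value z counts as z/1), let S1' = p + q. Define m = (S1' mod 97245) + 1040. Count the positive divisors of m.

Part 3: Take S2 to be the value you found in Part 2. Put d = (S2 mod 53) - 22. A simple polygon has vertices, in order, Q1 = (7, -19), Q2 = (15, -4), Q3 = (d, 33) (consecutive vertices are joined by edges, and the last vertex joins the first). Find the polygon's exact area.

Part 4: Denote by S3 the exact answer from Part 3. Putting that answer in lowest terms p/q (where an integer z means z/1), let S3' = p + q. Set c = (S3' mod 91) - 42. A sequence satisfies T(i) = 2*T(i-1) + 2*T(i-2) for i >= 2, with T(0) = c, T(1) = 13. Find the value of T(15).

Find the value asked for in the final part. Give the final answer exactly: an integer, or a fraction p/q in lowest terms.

Part 1: total draws C(10,2) = 45; favorable C(6,2) = 15; P = 1/3; answer 1/3
Part 2: S1 = 1/3; threaded value p + q = 4; m = 1044; 1044 = 2^2 * 3^2 * 29; number of divisors = (2+1) * (2+1) * (1+1) = 18; answer 18
Part 3: S2 = 18; d = -4; cross terms: (7*-4 - 15*-19)=257, (15*33 - -4*-4)=479, (-4*-19 - 7*33)=-155; twice the area = |581| = 581; area = 581/2; answer 581/2
Part 4: S3 = 581/2; threaded value p + q = 583; c = -5; T(2) = 2*(13) + 2*(-5) = 16; iterating: T(2)=16, T(3)=58, T(4)=148, T(5)=412, T(6)=1120, T(7)=3064, T(8)=8368, T(9)=22864, T(10)=62464, T(11)=170656, T(12)=466240, T(13)=1273792, T(14)=3480064, T(15)=9507712; answer 9507712

9507712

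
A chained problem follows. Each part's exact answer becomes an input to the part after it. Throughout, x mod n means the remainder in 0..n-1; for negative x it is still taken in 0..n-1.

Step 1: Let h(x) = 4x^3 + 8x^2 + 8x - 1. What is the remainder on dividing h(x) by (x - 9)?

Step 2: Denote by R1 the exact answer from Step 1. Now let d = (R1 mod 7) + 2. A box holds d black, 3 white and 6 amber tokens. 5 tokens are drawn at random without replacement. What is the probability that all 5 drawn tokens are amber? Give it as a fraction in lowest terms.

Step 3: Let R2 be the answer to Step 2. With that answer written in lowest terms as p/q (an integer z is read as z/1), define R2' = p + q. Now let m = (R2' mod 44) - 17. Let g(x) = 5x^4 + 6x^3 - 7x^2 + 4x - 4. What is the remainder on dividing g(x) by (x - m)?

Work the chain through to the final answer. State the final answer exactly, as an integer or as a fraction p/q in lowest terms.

Step 1: remainder = value at the root: 4*(9)^3 + 8*(9)^2 + 8*(9)^1 - 1 = (2916) + (648) + (72) + (-1) = 3635; answer 3635
Step 2: R1 = 3635; d = 4; total draws C(13,5) = 1287; favorable C(6,5) = 6; P = 2/429; answer 2/429
Step 3: R2 = 2/429; threaded value p + q = 431; m = 18; remainder = value at the root: 5*(18)^4 + 6*(18)^3 - 7*(18)^2 + 4*(18)^1 - 4 = (524880) + (34992) + (-2268) + (72) + (-4) = 557672; answer 557672

557672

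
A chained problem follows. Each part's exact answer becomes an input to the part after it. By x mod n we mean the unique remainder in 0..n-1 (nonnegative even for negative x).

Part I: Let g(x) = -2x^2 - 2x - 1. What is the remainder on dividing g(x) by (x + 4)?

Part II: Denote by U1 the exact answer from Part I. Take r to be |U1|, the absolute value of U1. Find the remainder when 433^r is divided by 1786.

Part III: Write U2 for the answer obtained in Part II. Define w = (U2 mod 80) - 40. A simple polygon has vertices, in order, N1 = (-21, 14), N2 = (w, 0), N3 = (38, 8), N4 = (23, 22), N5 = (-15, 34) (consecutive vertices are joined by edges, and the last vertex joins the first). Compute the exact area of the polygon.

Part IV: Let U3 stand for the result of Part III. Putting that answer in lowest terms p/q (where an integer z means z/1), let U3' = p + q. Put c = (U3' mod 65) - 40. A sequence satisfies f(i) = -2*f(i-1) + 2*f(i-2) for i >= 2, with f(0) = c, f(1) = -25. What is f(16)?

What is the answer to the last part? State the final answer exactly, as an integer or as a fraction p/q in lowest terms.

118392832

Part I: remainder = value at the root: -2*(-4)^2 - 2*(-4)^1 - 1 = (-32) + (8) + (-1) = -25; answer -25
Part II: U1 = -25; r = 25; squarings mod 1786: 433^1=433, 433^2=1745, 433^4=1681, 433^8=309, 433^16=823; 433^25 = 433^1 * 433^8 * 433^16 = 887 (mod 1786); answer 887
Part III: U2 = 887; w = -33; cross terms: (-21*0 - -33*14)=462, (-33*8 - 38*0)=-264, (38*22 - 23*8)=652, (23*34 - -15*22)=1112, (-15*14 - -21*34)=504; twice the area = |2466| = 2466; area = 1233; answer 1233
Part IV: U3 = 1233; threaded value p + q = 1234; c = 24; f(2) = -2*(-25) + 2*(24) = 98; iterating: f(2)=98, f(3)=-246, f(4)=688, f(5)=-1868, f(6)=5112, f(7)=-13960, f(8)=38144, f(9)=-104208, f(10)=284704, f(11)=-777824, f(12)=2125056, f(13)=-5805760, f(14)=15861632, f(15)=-43334784, f(16)=118392832; answer 118392832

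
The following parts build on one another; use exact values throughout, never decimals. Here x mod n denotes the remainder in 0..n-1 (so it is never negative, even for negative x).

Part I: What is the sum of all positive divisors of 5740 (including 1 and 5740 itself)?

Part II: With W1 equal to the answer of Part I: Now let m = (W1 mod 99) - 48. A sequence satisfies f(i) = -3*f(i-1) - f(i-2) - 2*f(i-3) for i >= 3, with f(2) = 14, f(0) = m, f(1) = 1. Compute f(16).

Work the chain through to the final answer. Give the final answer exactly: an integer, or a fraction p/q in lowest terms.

Part I: 5740 = 2^2 * 5 * 7 * 41; sigma = (1 + 2 + 4) * (1 + 5) * (1 + 7) * (1 + 41) = 7 * 6 * 8 * 42 = 14112; answer 14112
Part II: W1 = 14112; m = 6; f(3) = -3*(14) - 1*(1) - 2*(6) = -55; iterating: f(3)=-55, f(4)=149, f(5)=-420, f(6)=1221, f(7)=-3541, f(8)=10242, f(9)=-29627, f(10)=85721, f(11)=-248020, f(12)=717593, f(13)=-2076201, f(14)=6007050, f(15)=-17380135, f(16)=50285757; answer 50285757

50285757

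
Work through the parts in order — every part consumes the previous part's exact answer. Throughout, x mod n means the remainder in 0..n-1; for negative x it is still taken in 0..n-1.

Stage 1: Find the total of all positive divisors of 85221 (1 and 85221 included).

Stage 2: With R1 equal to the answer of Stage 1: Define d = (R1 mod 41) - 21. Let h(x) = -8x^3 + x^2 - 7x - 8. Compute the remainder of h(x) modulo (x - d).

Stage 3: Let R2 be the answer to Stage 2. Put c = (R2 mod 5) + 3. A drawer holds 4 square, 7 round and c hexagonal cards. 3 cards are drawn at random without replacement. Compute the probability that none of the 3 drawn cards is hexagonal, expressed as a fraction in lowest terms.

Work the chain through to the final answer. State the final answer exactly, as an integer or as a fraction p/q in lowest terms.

33/136

Stage 1: 85221 = 3^2 * 17 * 557; sigma = (1 + 3 + 9) * (1 + 17) * (1 + 557) = 13 * 18 * 558 = 130572; answer 130572
Stage 2: R1 = 130572; d = 7; remainder = value at the root: -8*(7)^3 + 1*(7)^2 - 7*(7)^1 - 8 = (-2744) + (49) + (-49) + (-8) = -2752; answer -2752
Stage 3: R2 = -2752; c = 6; total draws C(17,3) = 680; favorable C(11,3) = 165; P = 33/136; answer 33/136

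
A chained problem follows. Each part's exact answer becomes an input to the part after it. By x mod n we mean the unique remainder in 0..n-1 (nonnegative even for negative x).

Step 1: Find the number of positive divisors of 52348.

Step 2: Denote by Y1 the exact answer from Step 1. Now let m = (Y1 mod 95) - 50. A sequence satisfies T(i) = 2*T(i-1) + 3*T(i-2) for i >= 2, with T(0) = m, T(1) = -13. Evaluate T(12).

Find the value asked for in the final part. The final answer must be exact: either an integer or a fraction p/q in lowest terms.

Step 1: 52348 = 2^2 * 23 * 569; number of divisors = (2+1) * (1+1) * (1+1) = 12; answer 12
Step 2: Y1 = 12; m = -38; T(2) = 2*(-13) + 3*(-38) = -140; iterating: T(2)=-140, T(3)=-319, T(4)=-1058, T(5)=-3073, T(6)=-9320, T(7)=-27859, T(8)=-83678, T(9)=-250933, T(10)=-752900, T(11)=-2258599, T(12)=-6775898; answer -6775898

-6775898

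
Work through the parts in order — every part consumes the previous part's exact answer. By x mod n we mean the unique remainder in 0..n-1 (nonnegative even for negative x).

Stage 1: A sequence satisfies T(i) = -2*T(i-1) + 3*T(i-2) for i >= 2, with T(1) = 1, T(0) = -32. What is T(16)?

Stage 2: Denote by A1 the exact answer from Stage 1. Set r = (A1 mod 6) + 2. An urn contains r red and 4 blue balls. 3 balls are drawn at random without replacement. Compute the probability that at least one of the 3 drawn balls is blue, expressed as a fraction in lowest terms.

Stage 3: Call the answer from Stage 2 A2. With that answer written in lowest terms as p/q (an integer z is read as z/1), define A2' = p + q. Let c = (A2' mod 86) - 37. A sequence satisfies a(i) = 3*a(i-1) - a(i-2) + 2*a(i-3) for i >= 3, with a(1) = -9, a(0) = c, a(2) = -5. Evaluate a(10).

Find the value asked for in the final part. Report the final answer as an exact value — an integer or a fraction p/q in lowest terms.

Stage 1: T(2) = -2*(1) + 3*(-32) = -98; iterating: T(2)=-98, T(3)=199, T(4)=-692, T(5)=1981, T(6)=-6038, T(7)=18019, T(8)=-54152, T(9)=162361, T(10)=-487178, T(11)=1461439, T(12)=-4384412, T(13)=13153141, T(14)=-39459518, T(15)=118378459, T(16)=-355135472; answer -355135472
Stage 2: A1 = -355135472; r = 6; total draws C(10,3) = 120; complement C(6,3) = 20; favorable 120 - 20 = 100; P = 5/6; answer 5/6
Stage 3: A2 = 5/6; threaded value p + q = 11; c = -26; a(3) = 3*(-5) - 1*(-9) + 2*(-26) = -58; iterating: a(3)=-58, a(4)=-187, a(5)=-513, a(6)=-1468, a(7)=-4265, a(8)=-12353, a(9)=-35730, a(10)=-103367; answer -103367

-103367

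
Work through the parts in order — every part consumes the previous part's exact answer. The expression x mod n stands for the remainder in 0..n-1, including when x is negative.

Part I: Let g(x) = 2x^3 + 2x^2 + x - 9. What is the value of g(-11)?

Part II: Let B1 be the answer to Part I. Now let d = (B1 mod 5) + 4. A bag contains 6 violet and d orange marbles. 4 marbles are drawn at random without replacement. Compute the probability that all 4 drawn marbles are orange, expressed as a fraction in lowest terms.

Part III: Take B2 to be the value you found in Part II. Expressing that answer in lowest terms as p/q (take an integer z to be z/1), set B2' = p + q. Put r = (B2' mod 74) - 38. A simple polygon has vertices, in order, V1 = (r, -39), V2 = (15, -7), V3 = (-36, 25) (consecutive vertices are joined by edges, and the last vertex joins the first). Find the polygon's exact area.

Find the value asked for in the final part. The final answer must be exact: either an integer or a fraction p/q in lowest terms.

656

Part I: 2*(-11)^3 + 2*(-11)^2 + 1*(-11)^1 - 9 = (-2662) + (242) + (-11) + (-9) = -2440; answer -2440
Part II: B1 = -2440; d = 4; total draws C(10,4) = 210; favorable C(4,4) = 1; P = 1/210; answer 1/210
Part III: B2 = 1/210; threaded value p + q = 211; r = 25; cross terms: (25*-7 - 15*-39)=410, (15*25 - -36*-7)=123, (-36*-39 - 25*25)=779; twice the area = |1312| = 1312; area = 656; answer 656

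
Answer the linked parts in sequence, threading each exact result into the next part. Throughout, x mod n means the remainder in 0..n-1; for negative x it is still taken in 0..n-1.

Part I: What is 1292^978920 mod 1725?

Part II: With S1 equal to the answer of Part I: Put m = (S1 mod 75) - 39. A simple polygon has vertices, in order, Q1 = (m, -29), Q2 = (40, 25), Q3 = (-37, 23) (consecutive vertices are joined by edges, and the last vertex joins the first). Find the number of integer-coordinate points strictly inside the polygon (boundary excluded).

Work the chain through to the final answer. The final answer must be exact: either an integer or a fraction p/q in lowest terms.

1998

Part I: squarings mod 1725: 1292^1=1292, 1292^2=1189, 1292^4=946, 1292^8=1366, 1292^16=1231, 1292^32=811, 1292^64=496, 1292^128=1066, 1292^256=1306, 1292^512=1336, 1292^1024=1246, 1292^2048=16, 1292^4096=256, 1292^8192=1711, 1292^16384=196, 1292^32768=466, 1292^65536=1531, 1292^131072=1411, 1292^262144=271, 1292^524288=991; 1292^978920 = 1292^8 * 1292^32 * 1292^64 * 1292^128 * 1292^256 * 1292^512 * 1292^1024 * 1292^2048 * 1292^8192 * 1292^16384 * 1292^32768 * 1292^131072 * 1292^262144 * 1292^524288 = 676 (mod 1725); answer 676
Part II: S1 = 676; m = -38; cross terms: (-38*25 - 40*-29)=210, (40*23 - -37*25)=1845, (-37*-29 - -38*23)=1947; twice the area = |4002| = 4002; area = 2001; boundary points = 6 + 1 + 1 = 8; strictly interior points = area - boundary/2 + 1 = 1998; answer 1998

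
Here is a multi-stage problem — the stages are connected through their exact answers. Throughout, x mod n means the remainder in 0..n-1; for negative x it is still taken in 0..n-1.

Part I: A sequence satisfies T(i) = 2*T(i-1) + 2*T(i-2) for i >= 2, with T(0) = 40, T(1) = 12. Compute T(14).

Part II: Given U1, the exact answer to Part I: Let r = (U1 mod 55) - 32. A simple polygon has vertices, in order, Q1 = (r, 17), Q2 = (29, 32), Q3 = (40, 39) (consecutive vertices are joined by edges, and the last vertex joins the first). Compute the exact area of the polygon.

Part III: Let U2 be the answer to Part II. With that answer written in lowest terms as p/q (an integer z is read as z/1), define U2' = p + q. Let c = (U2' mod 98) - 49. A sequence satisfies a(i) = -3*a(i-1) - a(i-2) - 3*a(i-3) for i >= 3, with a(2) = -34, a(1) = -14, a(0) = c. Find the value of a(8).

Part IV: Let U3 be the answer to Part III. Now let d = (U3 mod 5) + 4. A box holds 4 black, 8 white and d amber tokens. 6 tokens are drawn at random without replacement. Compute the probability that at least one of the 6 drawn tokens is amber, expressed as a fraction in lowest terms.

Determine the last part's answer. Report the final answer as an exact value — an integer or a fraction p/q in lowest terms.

23/26

Part I: T(2) = 2*(12) + 2*(40) = 104; iterating: T(2)=104, T(3)=232, T(4)=672, T(5)=1808, T(6)=4960, T(7)=13536, T(8)=36992, T(9)=101056, T(10)=276096, T(11)=754304, T(12)=2060800, T(13)=5630208, T(14)=15382016; answer 15382016
Part II: U1 = 15382016; r = -31; cross terms: (-31*32 - 29*17)=-1485, (29*39 - 40*32)=-149, (40*17 - -31*39)=1889; twice the area = |255| = 255; area = 255/2; answer 255/2
Part III: U2 = 255/2; threaded value p + q = 257; c = 12; a(3) = -3*(-34) - 1*(-14) - 3*(12) = 80; iterating: a(3)=80, a(4)=-164, a(5)=514, a(6)=-1618, a(7)=4832, a(8)=-14420; answer -14420
Part IV: U3 = -14420; d = 4; total draws C(16,6) = 8008; complement C(12,6) = 924; favorable 8008 - 924 = 7084; P = 23/26; answer 23/26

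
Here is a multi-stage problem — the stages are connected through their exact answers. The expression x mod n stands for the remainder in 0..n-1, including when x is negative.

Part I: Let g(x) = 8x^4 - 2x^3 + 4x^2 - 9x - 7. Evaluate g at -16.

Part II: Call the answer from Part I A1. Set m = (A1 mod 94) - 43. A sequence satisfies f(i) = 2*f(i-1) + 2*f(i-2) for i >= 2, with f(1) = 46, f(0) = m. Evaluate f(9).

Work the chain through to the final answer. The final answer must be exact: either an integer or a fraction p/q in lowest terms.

40928

Part I: 8*(-16)^4 - 2*(-16)^3 + 4*(-16)^2 - 9*(-16)^1 - 7 = (524288) + (8192) + (1024) + (144) + (-7) = 533641; answer 533641
Part II: A1 = 533641; m = -40; f(2) = 2*(46) + 2*(-40) = 12; iterating: f(2)=12, f(3)=116, f(4)=256, f(5)=744, f(6)=2000, f(7)=5488, f(8)=14976, f(9)=40928; answer 40928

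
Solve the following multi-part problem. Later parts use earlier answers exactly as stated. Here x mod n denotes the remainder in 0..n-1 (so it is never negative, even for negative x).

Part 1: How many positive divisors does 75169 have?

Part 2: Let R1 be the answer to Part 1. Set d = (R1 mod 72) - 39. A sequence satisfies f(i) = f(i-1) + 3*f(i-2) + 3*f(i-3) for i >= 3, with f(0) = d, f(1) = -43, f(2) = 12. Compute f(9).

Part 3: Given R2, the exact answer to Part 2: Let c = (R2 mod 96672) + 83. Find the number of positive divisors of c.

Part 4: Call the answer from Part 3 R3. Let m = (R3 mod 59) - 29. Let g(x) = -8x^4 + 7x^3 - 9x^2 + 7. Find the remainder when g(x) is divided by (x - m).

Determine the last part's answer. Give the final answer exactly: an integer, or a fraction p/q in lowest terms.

Part 1: 75169 is prime, so its only divisors are 1 and 75169; count = 2; answer 2
Part 2: R1 = 2; d = -37; f(3) = 1*(12) + 3*(-43) + 3*(-37) = -228; iterating: f(3)=-228, f(4)=-321, f(5)=-969, f(6)=-2616, f(7)=-6486, f(8)=-17241, f(9)=-44547; answer -44547
Part 3: R2 = -44547; c = 52208; 52208 = 2^4 * 13 * 251; number of divisors = (4+1) * (1+1) * (1+1) = 20; answer 20
Part 4: R3 = 20; m = -9; remainder = value at the root: -8*(-9)^4 + 7*(-9)^3 - 9*(-9)^2 + 7 = (-52488) + (-5103) + (-729) + (7) = -58313; answer -58313

-58313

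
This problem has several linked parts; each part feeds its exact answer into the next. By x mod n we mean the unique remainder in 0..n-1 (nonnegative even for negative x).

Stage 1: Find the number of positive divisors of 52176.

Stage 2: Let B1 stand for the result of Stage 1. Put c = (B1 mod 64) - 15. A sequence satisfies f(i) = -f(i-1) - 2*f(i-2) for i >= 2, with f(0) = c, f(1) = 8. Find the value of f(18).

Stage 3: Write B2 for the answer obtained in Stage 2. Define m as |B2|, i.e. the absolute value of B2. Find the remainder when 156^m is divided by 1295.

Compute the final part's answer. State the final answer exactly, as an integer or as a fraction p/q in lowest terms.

Stage 1: 52176 = 2^4 * 3 * 1087; number of divisors = (4+1) * (1+1) * (1+1) = 20; answer 20
Stage 2: B1 = 20; c = 5; f(2) = -1*(8) - 2*(5) = -18; iterating: f(2)=-18, f(3)=2, f(4)=34, f(5)=-38, f(6)=-30, f(7)=106, f(8)=-46, f(9)=-166, f(10)=258, f(11)=74, f(12)=-590, f(13)=442, f(14)=738, f(15)=-1622, f(16)=146, f(17)=3098, f(18)=-3390; answer -3390
Stage 3: B2 = -3390; m = 3390; squarings mod 1295: 156^1=156, 156^2=1026, 156^4=1136, 156^8=676, 156^16=1136, 156^32=676, 156^64=1136, 156^128=676, 156^256=1136, 156^512=676, 156^1024=1136, 156^2048=676; 156^3390 = 156^2 * 156^4 * 156^8 * 156^16 * 156^32 * 156^256 * 156^1024 * 156^2048 = 36 (mod 1295); answer 36

36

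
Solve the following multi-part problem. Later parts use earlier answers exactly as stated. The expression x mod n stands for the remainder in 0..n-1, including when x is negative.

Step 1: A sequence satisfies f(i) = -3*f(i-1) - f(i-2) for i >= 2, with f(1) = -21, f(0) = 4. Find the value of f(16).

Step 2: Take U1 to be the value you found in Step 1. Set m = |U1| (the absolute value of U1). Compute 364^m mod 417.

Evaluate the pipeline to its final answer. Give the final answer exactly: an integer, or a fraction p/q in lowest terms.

385

Step 1: f(2) = -3*(-21) - 1*(4) = 59; iterating: f(2)=59, f(3)=-156, f(4)=409, f(5)=-1071, f(6)=2804, f(7)=-7341, f(8)=19219, f(9)=-50316, f(10)=131729, f(11)=-344871, f(12)=902884, f(13)=-2363781, f(14)=6188459, f(15)=-16201596, f(16)=42416329; answer 42416329
Step 2: U1 = 42416329; m = 42416329; squarings mod 417: 364^1=364, 364^2=307, 364^4=7, 364^8=49, 364^16=316, 364^32=193, 364^64=136, 364^128=148, 364^256=220, 364^512=28, 364^1024=367, 364^2048=415, 364^4096=4, 364^8192=16, 364^16384=256, 364^32768=67, 364^65536=319, 364^131072=13, 364^262144=169, 364^524288=205, 364^1048576=325, 364^2097152=124, 364^4194304=364, 364^8388608=307, 364^16777216=7, 364^33554432=49; 364^42416329 = 364^1 * 364^8 * 364^64 * 364^128 * 364^2048 * 364^4096 * 364^8192 * 364^65536 * 364^131072 * 364^262144 * 364^8388608 * 364^33554432 = 385 (mod 417); answer 385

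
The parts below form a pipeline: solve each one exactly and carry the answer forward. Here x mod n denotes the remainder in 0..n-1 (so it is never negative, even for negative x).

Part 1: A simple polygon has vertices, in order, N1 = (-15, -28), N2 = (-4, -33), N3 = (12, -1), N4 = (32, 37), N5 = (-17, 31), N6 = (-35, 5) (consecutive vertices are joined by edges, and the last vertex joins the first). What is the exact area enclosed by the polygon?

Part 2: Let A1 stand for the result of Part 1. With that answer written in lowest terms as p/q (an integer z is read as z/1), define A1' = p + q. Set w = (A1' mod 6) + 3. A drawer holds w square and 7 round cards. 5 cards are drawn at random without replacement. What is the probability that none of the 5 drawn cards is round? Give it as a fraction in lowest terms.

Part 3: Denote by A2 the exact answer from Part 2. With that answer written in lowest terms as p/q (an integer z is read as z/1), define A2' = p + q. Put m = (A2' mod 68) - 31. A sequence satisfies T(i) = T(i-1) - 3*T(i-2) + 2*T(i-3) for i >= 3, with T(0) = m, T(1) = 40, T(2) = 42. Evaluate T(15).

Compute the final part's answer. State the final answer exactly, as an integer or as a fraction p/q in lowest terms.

Part 1: cross terms: (-15*-33 - -4*-28)=383, (-4*-1 - 12*-33)=400, (12*37 - 32*-1)=476, (32*31 - -17*37)=1621, (-17*5 - -35*31)=1000, (-35*-28 - -15*5)=1055; twice the area = |4935| = 4935; area = 4935/2; answer 4935/2
Part 2: A1 = 4935/2; threaded value p + q = 4937; w = 8; total draws C(15,5) = 3003; favorable C(8,5) = 56; P = 8/429; answer 8/429
Part 3: A2 = 8/429; threaded value p + q = 437; m = -2; T(3) = 1*(42) - 3*(40) + 2*(-2) = -82; iterating: T(3)=-82, T(4)=-128, T(5)=202, T(6)=422, T(7)=-440, T(8)=-1302, T(9)=862, T(10)=3888, T(11)=-1302, T(12)=-11242, T(13)=440, T(14)=31562, T(15)=7758; answer 7758

7758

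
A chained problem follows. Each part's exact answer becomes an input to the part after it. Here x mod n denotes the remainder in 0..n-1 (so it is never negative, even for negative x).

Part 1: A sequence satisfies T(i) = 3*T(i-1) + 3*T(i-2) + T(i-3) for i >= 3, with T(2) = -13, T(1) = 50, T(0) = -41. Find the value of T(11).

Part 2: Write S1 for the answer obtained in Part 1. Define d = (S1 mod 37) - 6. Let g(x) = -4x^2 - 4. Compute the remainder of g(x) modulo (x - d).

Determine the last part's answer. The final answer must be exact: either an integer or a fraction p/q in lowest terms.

Part 1: T(3) = 3*(-13) + 3*(50) + 1*(-41) = 70; iterating: T(3)=70, T(4)=221, T(5)=860, T(6)=3313, T(7)=12740, T(8)=49019, T(9)=188590, T(10)=725567, T(11)=2791490; answer 2791490
Part 2: S1 = 2791490; d = 19; remainder = value at the root: -4*(19)^2 - 4 = (-1444) + (-4) = -1448; answer -1448

-1448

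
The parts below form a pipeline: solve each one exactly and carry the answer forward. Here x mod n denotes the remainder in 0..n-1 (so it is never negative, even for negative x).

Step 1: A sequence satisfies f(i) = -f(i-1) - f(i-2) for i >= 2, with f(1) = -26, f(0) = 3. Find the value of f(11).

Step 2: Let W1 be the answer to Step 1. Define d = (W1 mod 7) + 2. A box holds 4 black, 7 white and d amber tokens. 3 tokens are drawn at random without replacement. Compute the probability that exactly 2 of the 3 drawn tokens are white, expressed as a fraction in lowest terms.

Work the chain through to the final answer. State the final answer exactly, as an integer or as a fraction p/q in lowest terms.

24/65

Step 1: f(2) = -1*(-26) - 1*(3) = 23; iterating: f(2)=23, f(3)=3, f(4)=-26, f(5)=23, f(6)=3, f(7)=-26, f(8)=23, f(9)=3, f(10)=-26, f(11)=23; answer 23
Step 2: W1 = 23; d = 4; total draws C(15,3) = 455; favorable C(7,2)*C(8,1) = 168; P = 24/65; answer 24/65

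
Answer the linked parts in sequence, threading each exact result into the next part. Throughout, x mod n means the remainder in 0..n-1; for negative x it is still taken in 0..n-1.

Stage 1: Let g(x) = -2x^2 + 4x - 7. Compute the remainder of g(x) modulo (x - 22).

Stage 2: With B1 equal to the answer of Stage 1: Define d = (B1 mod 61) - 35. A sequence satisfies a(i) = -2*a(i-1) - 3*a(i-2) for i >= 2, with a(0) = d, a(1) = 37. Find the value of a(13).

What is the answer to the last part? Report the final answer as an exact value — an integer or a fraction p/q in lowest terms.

4813

Stage 1: remainder = value at the root: -2*(22)^2 + 4*(22)^1 - 7 = (-968) + (88) + (-7) = -887; answer -887
Stage 2: B1 = -887; d = -7; a(2) = -2*(37) - 3*(-7) = -53; iterating: a(2)=-53, a(3)=-5, a(4)=169, a(5)=-323, a(6)=139, a(7)=691, a(8)=-1799, a(9)=1525, a(10)=2347, a(11)=-9269, a(12)=11497, a(13)=4813; answer 4813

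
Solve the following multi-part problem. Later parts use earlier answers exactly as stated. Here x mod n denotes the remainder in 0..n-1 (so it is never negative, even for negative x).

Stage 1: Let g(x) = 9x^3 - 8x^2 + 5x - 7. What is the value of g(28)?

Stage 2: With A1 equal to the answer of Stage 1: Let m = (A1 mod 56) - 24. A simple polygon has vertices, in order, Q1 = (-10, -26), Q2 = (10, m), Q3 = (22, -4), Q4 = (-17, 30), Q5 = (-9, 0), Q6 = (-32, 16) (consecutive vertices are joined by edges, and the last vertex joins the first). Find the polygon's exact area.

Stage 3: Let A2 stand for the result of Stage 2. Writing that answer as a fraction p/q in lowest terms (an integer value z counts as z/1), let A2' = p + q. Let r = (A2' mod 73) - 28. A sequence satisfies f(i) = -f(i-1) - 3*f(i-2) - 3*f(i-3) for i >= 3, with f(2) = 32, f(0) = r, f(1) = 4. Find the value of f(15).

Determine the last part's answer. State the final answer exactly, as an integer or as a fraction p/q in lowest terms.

-86969

Stage 1: 9*(28)^3 - 8*(28)^2 + 5*(28)^1 - 7 = (197568) + (-6272) + (140) + (-7) = 191429; answer 191429
Stage 2: A1 = 191429; m = -3; cross terms: (-10*-3 - 10*-26)=290, (10*-4 - 22*-3)=26, (22*30 - -17*-4)=592, (-17*0 - -9*30)=270, (-9*16 - -32*0)=-144, (-32*-26 - -10*16)=992; twice the area = |2026| = 2026; area = 1013; answer 1013
Stage 3: A2 = 1013; threaded value p + q = 1014; r = 37; f(3) = -1*(32) - 3*(4) - 3*(37) = -155; iterating: f(3)=-155, f(4)=47, f(5)=322, f(6)=2, f(7)=-1109, f(8)=137, f(9)=3184, f(10)=-268, f(11)=-9695, f(12)=947, f(13)=28942, f(14)=-2698, f(15)=-86969; answer -86969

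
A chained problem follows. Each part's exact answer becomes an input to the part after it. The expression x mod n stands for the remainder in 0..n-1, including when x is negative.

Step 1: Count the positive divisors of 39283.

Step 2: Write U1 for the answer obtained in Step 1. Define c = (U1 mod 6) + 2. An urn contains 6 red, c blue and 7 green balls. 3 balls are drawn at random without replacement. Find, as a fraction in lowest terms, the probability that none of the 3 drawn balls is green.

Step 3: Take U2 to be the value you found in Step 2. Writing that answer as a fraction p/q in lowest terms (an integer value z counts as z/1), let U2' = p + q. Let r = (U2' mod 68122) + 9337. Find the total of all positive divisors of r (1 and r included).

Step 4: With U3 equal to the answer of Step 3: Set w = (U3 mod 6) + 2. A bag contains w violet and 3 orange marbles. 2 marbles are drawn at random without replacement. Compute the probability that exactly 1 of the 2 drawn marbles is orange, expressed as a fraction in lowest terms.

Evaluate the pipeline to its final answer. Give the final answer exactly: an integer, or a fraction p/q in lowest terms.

3/5

Step 1: 39283 = 163 * 241; number of divisors = (1+1) * (1+1) = 4; answer 4
Step 2: U1 = 4; c = 6; total draws C(19,3) = 969; favorable C(12,3) = 220; P = 220/969; answer 220/969
Step 3: U2 = 220/969; threaded value p + q = 1189; r = 10526; 10526 = 2 * 19 * 277; sigma = (1 + 2) * (1 + 19) * (1 + 277) = 3 * 20 * 278 = 16680; answer 16680
Step 4: U3 = 16680; w = 2; total draws C(5,2) = 10; favorable C(3,1)*C(2,1) = 6; P = 3/5; answer 3/5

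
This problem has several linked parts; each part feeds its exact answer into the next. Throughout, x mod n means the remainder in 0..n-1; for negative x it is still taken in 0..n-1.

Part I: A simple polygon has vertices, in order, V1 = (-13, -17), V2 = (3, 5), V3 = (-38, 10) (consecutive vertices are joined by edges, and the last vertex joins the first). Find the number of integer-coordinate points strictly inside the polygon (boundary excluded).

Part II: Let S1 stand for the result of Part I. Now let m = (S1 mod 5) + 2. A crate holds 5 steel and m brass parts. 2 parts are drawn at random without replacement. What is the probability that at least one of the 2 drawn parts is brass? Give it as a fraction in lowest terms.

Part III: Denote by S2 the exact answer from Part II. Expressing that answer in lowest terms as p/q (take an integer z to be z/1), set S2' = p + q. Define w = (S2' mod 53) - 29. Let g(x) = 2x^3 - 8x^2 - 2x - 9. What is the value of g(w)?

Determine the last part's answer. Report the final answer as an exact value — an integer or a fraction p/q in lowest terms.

-33

Part I: cross terms: (-13*5 - 3*-17)=-14, (3*10 - -38*5)=220, (-38*-17 - -13*10)=776; twice the area = |982| = 982; area = 491; boundary points = 2 + 1 + 1 = 4; strictly interior points = area - boundary/2 + 1 = 490; answer 490
Part II: S1 = 490; m = 2; total draws C(7,2) = 21; complement C(5,2) = 10; favorable 21 - 10 = 11; P = 11/21; answer 11/21
Part III: S2 = 11/21; threaded value p + q = 32; w = 3; 2*(3)^3 - 8*(3)^2 - 2*(3)^1 - 9 = (54) + (-72) + (-6) + (-9) = -33; answer -33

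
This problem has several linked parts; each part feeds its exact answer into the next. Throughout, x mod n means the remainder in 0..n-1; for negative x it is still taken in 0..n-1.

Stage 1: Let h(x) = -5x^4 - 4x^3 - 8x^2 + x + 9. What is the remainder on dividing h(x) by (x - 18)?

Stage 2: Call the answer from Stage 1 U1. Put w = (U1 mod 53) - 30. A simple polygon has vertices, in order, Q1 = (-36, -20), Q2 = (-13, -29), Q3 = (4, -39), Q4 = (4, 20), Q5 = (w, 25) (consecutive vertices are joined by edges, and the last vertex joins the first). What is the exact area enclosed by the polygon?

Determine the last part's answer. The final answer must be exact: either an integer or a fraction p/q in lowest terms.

3723/2

Stage 1: remainder = value at the root: -5*(18)^4 - 4*(18)^3 - 8*(18)^2 + 1*(18)^1 + 9 = (-524880) + (-23328) + (-2592) + (18) + (9) = -550773; answer -550773
Stage 2: U1 = -550773; w = -27; cross terms: (-36*-29 - -13*-20)=784, (-13*-39 - 4*-29)=623, (4*20 - 4*-39)=236, (4*25 - -27*20)=640, (-27*-20 - -36*25)=1440; twice the area = |3723| = 3723; area = 3723/2; answer 3723/2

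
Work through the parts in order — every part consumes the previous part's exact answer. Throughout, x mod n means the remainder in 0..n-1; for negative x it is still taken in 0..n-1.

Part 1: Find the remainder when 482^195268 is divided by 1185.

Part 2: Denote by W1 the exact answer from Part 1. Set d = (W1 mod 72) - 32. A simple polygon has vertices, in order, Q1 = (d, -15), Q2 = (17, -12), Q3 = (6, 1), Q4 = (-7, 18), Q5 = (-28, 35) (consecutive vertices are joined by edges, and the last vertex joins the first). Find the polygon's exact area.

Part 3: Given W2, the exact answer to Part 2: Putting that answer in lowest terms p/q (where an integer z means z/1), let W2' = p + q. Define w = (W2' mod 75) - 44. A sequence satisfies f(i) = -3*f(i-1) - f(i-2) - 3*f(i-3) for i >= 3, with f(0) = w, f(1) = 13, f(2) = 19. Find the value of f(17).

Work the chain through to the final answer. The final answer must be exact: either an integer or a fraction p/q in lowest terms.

-12914003

Part 1: squarings mod 1185: 482^1=482, 482^2=64, 482^4=541, 482^8=1171, 482^16=196, 482^32=496, 482^64=721, 482^128=811, 482^256=46, 482^512=931, 482^1024=526, 482^2048=571, 482^4096=166, 482^8192=301, 482^16384=541, 482^32768=1171, 482^65536=196, 482^131072=496; 482^195268 = 482^4 * 482^64 * 482^128 * 482^512 * 482^2048 * 482^4096 * 482^8192 * 482^16384 * 482^32768 * 482^131072 = 1171 (mod 1185); answer 1171
Part 2: W1 = 1171; d = -13; cross terms: (-13*-12 - 17*-15)=411, (17*1 - 6*-12)=89, (6*18 - -7*1)=115, (-7*35 - -28*18)=259, (-28*-15 - -13*35)=875; twice the area = |1749| = 1749; area = 1749/2; answer 1749/2
Part 3: W2 = 1749/2; threaded value p + q = 1751; w = -18; f(3) = -3*(19) - 1*(13) - 3*(-18) = -16; iterating: f(3)=-16, f(4)=-10, f(5)=-11, f(6)=91, f(7)=-232, f(8)=638, f(9)=-1955, f(10)=5923, f(11)=-17728, f(12)=53126, f(13)=-159419, f(14)=478315, f(15)=-1434904, f(16)=4304654, f(17)=-12914003; answer -12914003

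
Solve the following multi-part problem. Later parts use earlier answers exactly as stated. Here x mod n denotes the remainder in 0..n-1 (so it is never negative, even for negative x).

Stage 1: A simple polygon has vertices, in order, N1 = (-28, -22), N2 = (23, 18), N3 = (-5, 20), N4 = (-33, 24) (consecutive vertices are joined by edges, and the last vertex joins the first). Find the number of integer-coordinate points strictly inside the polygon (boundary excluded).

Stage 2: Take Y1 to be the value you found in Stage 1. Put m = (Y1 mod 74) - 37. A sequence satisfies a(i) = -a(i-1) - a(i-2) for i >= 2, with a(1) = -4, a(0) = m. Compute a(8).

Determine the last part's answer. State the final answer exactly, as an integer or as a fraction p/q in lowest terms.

-17

Stage 1: cross terms: (-28*18 - 23*-22)=2, (23*20 - -5*18)=550, (-5*24 - -33*20)=540, (-33*-22 - -28*24)=1398; twice the area = |2490| = 2490; area = 1245; boundary points = 1 + 2 + 4 + 1 = 8; strictly interior points = area - boundary/2 + 1 = 1242; answer 1242
Stage 2: Y1 = 1242; m = 21; a(2) = -1*(-4) - 1*(21) = -17; iterating: a(2)=-17, a(3)=21, a(4)=-4, a(5)=-17, a(6)=21, a(7)=-4, a(8)=-17; answer -17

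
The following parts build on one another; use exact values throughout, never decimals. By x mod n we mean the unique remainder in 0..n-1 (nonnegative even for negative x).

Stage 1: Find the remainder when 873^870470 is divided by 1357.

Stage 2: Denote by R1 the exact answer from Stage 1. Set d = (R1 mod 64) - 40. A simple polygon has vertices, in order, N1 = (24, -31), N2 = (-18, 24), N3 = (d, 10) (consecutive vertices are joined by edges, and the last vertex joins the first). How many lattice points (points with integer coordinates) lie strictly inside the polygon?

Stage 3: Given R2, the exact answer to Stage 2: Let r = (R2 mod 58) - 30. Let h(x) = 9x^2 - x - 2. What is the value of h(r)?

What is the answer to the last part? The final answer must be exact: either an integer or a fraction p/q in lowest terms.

Stage 1: squarings mod 1357: 873^1=873, 873^2=852, 873^4=1266, 873^8=139, 873^16=323, 873^32=1197, 873^64=1174, 873^128=921, 873^256=116, 873^512=1243, 873^1024=783, 873^2048=1082, 873^4096=990, 873^8192=346, 873^16384=300, 873^32768=438, 873^65536=507, 873^131072=576, 873^262144=668, 873^524288=1128; 873^870470 = 873^2 * 873^4 * 873^64 * 873^2048 * 873^16384 * 873^65536 * 873^262144 * 873^524288 = 1174 (mod 1357); answer 1174
Stage 2: R1 = 1174; d = -18; cross terms: (24*24 - -18*-31)=18, (-18*10 - -18*24)=252, (-18*-31 - 24*10)=318; twice the area = |588| = 588; area = 294; boundary points = 1 + 14 + 1 = 16; strictly interior points = area - boundary/2 + 1 = 287; answer 287
Stage 3: R2 = 287; r = 25; 9*(25)^2 - 1*(25)^1 - 2 = (5625) + (-25) + (-2) = 5598; answer 5598

5598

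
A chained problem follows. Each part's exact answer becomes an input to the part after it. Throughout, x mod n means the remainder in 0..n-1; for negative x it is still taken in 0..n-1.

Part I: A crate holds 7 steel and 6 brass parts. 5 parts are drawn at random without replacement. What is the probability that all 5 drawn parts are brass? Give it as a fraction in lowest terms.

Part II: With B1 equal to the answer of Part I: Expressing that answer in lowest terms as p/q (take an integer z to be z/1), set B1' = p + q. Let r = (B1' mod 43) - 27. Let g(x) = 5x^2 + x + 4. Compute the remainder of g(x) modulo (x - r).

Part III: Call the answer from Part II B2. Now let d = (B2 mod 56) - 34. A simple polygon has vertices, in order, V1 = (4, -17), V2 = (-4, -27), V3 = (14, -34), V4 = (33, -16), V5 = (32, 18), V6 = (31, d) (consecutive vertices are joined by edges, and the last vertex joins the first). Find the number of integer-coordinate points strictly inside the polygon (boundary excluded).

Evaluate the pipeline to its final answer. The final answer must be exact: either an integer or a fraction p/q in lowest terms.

Part I: total draws C(13,5) = 1287; favorable C(6,5) = 6; P = 2/429; answer 2/429
Part II: B1 = 2/429; threaded value p + q = 431; r = -26; remainder = value at the root: 5*(-26)^2 + 1*(-26)^1 + 4 = (3380) + (-26) + (4) = 3358; answer 3358
Part III: B2 = 3358; d = 20; cross terms: (4*-27 - -4*-17)=-176, (-4*-34 - 14*-27)=514, (14*-16 - 33*-34)=898, (33*18 - 32*-16)=1106, (32*20 - 31*18)=82, (31*-17 - 4*20)=-607; twice the area = |1817| = 1817; area = 1817/2; boundary points = 2 + 1 + 1 + 1 + 1 + 1 = 7; strictly interior points = area - boundary/2 + 1 = 906; answer 906

906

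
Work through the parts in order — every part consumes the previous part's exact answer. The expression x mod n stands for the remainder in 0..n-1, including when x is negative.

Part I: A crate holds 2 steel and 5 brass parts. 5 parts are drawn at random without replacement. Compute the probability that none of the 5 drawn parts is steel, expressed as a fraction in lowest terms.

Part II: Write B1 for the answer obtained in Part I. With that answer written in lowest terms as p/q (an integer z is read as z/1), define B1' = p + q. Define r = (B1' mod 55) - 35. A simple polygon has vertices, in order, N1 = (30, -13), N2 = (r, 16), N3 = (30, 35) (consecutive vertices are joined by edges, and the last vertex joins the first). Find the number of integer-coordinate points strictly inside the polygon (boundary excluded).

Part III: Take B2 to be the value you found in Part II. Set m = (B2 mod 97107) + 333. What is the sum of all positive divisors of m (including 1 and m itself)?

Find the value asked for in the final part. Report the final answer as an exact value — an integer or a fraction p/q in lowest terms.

Part I: total draws C(7,5) = 21; favorable C(5,5) = 1; P = 1/21; answer 1/21
Part II: B1 = 1/21; threaded value p + q = 22; r = -13; cross terms: (30*16 - -13*-13)=311, (-13*35 - 30*16)=-935, (30*-13 - 30*35)=-1440; twice the area = |-2064| = 2064; area = 1032; boundary points = 1 + 1 + 48 = 50; strictly interior points = area - boundary/2 + 1 = 1008; answer 1008
Part III: B2 = 1008; m = 1341; 1341 = 3^2 * 149; sigma = (1 + 3 + 9) * (1 + 149) = 13 * 150 = 1950; answer 1950

1950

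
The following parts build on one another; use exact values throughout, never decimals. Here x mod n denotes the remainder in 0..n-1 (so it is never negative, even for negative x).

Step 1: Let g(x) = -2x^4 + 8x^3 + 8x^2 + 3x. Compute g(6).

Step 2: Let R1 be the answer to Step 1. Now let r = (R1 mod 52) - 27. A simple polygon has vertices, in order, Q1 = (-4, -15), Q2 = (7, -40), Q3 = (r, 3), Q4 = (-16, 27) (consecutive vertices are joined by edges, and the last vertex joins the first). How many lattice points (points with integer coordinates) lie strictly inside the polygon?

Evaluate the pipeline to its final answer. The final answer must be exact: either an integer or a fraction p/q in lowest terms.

Step 1: -2*(6)^4 + 8*(6)^3 + 8*(6)^2 + 3*(6)^1 = (-2592) + (1728) + (288) + (18) = -558; answer -558
Step 2: R1 = -558; r = -13; cross terms: (-4*-40 - 7*-15)=265, (7*3 - -13*-40)=-499, (-13*27 - -16*3)=-303, (-16*-15 - -4*27)=348; twice the area = |-189| = 189; area = 189/2; boundary points = 1 + 1 + 3 + 6 = 11; strictly interior points = area - boundary/2 + 1 = 90; answer 90

90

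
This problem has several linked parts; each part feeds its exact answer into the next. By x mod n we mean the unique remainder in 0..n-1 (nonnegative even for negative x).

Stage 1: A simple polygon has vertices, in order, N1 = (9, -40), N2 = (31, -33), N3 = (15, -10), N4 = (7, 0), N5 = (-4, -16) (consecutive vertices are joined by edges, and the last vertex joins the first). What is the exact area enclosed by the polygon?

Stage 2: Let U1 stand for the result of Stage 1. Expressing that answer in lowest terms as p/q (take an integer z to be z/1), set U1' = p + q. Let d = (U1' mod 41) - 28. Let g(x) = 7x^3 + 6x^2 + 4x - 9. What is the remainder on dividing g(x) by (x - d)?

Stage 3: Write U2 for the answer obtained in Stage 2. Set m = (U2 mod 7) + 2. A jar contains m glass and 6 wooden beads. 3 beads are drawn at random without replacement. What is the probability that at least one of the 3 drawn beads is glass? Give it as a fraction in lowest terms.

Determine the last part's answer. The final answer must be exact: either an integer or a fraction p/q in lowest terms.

Stage 1: cross terms: (9*-33 - 31*-40)=943, (31*-10 - 15*-33)=185, (15*0 - 7*-10)=70, (7*-16 - -4*0)=-112, (-4*-40 - 9*-16)=304; twice the area = |1390| = 1390; area = 695; answer 695
Stage 2: U1 = 695; threaded value p + q = 696; d = 12; remainder = value at the root: 7*(12)^3 + 6*(12)^2 + 4*(12)^1 - 9 = (12096) + (864) + (48) + (-9) = 12999; answer 12999
Stage 3: U2 = 12999; m = 2; total draws C(8,3) = 56; complement C(6,3) = 20; favorable 56 - 20 = 36; P = 9/14; answer 9/14

9/14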